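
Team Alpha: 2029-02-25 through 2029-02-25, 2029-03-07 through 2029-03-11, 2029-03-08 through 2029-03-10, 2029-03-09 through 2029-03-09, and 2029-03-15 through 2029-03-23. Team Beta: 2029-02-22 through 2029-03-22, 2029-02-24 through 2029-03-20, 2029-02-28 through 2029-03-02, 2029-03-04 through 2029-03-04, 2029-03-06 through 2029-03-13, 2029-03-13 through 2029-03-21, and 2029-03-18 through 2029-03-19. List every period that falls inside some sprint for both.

A, merged: 2029-02-25 through 2029-02-25, 2029-03-07 through 2029-03-11, 2029-03-15 through 2029-03-23.
B, merged: 2029-02-22 through 2029-03-22.
2029-02-25 through 2029-02-25 meets the second set on 2029-02-25 through 2029-02-25.
2029-03-07 through 2029-03-11 meets the second set on 2029-03-07 through 2029-03-11.
2029-03-15 through 2029-03-23 meets the second set on 2029-03-15 through 2029-03-22.

2029-02-25 through 2029-02-25, 2029-03-07 through 2029-03-11, 2029-03-15 through 2029-03-22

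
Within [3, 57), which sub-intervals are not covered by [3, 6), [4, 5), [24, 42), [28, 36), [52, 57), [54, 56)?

Covered (merged): [3, 6), [24, 42), [52, 57).
Uncovered inside [3, 57): [6, 24), [42, 52).

[6, 24) ∪ [42, 52)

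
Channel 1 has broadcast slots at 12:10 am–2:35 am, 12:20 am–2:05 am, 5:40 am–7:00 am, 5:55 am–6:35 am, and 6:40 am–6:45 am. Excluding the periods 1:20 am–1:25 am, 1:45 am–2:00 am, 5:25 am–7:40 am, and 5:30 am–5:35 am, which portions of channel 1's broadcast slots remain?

A, merged: 12:10 am-2:35 am, 5:40 am-7:00 am.
B, merged: 1:20 am-1:25 am, 1:45 am-2:00 am, 5:25 am-7:40 am.
12:10 am-2:35 am with B removed leaves 12:10 am-1:20 am, 1:25 am-1:45 am, 2:00 am-2:35 am.
5:40 am-7:00 am lies entirely inside B → drops out.

12:10 am-1:20 am, 1:25 am-1:45 am, 2:00 am-2:35 am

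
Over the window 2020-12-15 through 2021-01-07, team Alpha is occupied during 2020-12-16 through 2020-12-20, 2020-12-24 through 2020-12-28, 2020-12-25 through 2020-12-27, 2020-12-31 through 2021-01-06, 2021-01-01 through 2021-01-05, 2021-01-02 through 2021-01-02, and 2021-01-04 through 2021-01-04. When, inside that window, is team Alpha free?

The merged coverage is 2020-12-16 through 2020-12-20, 2020-12-24 through 2020-12-28, 2020-12-31 through 2021-01-06.
Uncovered inside 2020-12-15 through 2021-01-07: 2020-12-15 through 2020-12-15, 2020-12-21 through 2020-12-23, 2020-12-29 through 2020-12-30, 2021-01-07 through 2021-01-07.

2020-12-15 through 2020-12-15, 2020-12-21 through 2020-12-23, 2020-12-29 through 2020-12-30, 2021-01-07 through 2021-01-07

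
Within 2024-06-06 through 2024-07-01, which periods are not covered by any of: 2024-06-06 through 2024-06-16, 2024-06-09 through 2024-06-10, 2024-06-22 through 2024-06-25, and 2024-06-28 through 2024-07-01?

After merging, the occupied span is 2024-06-06 through 2024-06-16, 2024-06-22 through 2024-06-25, 2024-06-28 through 2024-07-01.
Uncovered inside 2024-06-06 through 2024-07-01: 2024-06-17 through 2024-06-21, 2024-06-26 through 2024-06-27.

2024-06-17 through 2024-06-21, 2024-06-26 through 2024-06-27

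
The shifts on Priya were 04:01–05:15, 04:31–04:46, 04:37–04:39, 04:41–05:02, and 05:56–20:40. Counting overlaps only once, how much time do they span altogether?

Merged: 04:01-05:15, 05:56-20:40.
Lengths: 1 h 14 min + 14 h 44 min = 15 h 58 min.

15 h 58 min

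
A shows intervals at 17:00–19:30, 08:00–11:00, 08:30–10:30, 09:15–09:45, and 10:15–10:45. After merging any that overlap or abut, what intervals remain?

08:00–11:00, 17:00–19:30

Sort by start: 08:00–11:00, 08:30–10:30, 09:15–09:45, 10:15–10:45, 17:00–19:30.
08:30–10:30 overlaps/touches 08:00–11:00 → extend to 08:00–11:00.
09:15–09:45 overlaps/touches 08:00–11:00 → extend to 08:00–11:00.
10:15–10:45 overlaps/touches 08:00–11:00 → extend to 08:00–11:00.
17:00–19:30 is disjoint → start new block.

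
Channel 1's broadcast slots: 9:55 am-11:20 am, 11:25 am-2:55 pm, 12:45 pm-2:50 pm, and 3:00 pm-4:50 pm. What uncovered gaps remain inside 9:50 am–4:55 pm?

The merged coverage is 9:55 am–11:20 am, 11:25 am–2:55 pm, 3:00 pm–4:50 pm.
Uncovered inside 9:50 am–4:55 pm: 9:50 am–9:55 am, 11:20 am–11:25 am, 2:55 pm–3:00 pm, 4:50 pm–4:55 pm.

9:50 am–9:55 am, 11:20 am–11:25 am, 2:55 pm–3:00 pm, 4:50 pm–4:55 pm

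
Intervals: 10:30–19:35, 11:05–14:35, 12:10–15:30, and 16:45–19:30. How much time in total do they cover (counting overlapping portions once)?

Merged: 10:30-19:35.
Length: 9 h 5 min.

9 h 5 min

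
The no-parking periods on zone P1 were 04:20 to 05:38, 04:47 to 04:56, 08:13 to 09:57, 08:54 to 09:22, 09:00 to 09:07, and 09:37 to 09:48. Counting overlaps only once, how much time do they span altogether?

3 h 2 min

Merged: 04:20–05:38, 08:13–09:57.
Lengths: 1 h 18 min + 1 h 44 min = 3 h 2 min.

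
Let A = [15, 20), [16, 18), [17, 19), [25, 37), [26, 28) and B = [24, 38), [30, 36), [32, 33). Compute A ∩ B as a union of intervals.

Merge the first list: [15, 20), [25, 37).
Merge the second list: [24, 38).
[15, 20) falls entirely outside B.
[25, 37) overlaps B on [25, 37).

[25, 37)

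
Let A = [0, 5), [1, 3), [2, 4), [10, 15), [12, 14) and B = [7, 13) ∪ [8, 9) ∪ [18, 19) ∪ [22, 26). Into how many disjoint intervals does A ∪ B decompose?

A, merged: [0, 5), [10, 15).
B, merged: [7, 13), [18, 19), [22, 26).
A ∪ B = [0, 5), [7, 15), [18, 19), [22, 26).
That is 4 disjoint pieces.

4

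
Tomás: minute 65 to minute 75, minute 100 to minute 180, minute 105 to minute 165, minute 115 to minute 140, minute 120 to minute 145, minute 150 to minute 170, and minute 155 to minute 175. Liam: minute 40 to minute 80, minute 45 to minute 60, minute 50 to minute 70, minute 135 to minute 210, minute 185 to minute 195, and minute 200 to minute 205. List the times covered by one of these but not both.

A, merged: minute 65 to minute 75, minute 100 to minute 180.
B, merged: minute 40 to minute 80, minute 135 to minute 210.
A \ B = minute 100 to minute 135.
B \ A = minute 40 to minute 65, minute 75 to minute 80, minute 180 to minute 210.
Union of the two gives the symmetric difference.

minute 40 to minute 65, minute 75 to minute 80, minute 100 to minute 135, minute 180 to minute 210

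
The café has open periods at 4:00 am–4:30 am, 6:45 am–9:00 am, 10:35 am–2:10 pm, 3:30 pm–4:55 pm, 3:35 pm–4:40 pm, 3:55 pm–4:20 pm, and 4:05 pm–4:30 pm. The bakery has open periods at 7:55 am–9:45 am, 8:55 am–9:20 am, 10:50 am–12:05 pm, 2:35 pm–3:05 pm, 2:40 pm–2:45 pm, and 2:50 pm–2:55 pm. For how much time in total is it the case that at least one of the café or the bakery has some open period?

A, merged: 4:00 am–4:30 am, 6:45 am–9:00 am, 10:35 am–2:10 pm, 3:30 pm–4:55 pm.
B, merged: 7:55 am–9:45 am, 10:50 am–12:05 pm, 2:35 pm–3:05 pm.
A ∪ B = 4:00 am–4:30 am, 6:45 am–9:45 am, 10:35 am–2:10 pm, 2:35 pm–3:05 pm, 3:30 pm–4:55 pm.
Total: 30 min + 3 h + 3 h 35 min + 30 min + 1 h 25 min = 9 h.

9 h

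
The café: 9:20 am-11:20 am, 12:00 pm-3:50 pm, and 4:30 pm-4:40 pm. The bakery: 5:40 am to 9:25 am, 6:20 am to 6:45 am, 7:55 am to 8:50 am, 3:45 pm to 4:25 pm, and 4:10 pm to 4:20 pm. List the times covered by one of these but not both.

Second set merges to 5:40 am–9:25 am, 3:45 pm–4:25 pm.
A \ B = 9:25 am–11:20 am, 12:00 pm–3:45 pm, 4:30 pm–4:40 pm.
B \ A = 5:40 am–9:20 am, 3:50 pm–4:25 pm.
Union of the two gives the symmetric difference.

5:40 am–9:20 am, 9:25 am–11:20 am, 12:00 pm–3:45 pm, 3:50 pm–4:25 pm, 4:30 pm–4:40 pm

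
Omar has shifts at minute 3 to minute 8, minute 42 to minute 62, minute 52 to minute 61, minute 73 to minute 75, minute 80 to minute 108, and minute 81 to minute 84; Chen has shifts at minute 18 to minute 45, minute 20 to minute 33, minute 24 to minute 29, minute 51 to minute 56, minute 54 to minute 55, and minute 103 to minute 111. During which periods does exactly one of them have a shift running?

minute 3 to minute 8, minute 18 to minute 42, minute 45 to minute 51, minute 56 to minute 62, minute 73 to minute 75, minute 80 to minute 103, minute 108 to minute 111

A, merged: minute 3 to minute 8, minute 42 to minute 62, minute 73 to minute 75, minute 80 to minute 108.
B, merged: minute 18 to minute 45, minute 51 to minute 56, minute 103 to minute 111.
A but not B: minute 3 to minute 8, minute 45 to minute 51, minute 56 to minute 62, minute 73 to minute 75, minute 80 to minute 103.
B but not A: minute 18 to minute 42, minute 108 to minute 111.
Combining gives A △ B.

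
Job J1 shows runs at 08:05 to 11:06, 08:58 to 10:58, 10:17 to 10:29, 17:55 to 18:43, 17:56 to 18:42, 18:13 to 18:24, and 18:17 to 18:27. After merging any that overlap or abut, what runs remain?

08:58–10:58 overlaps/touches 08:05–11:06 → extend to 08:05–11:06.
10:17–10:29 overlaps/touches 08:05–11:06 → extend to 08:05–11:06.
17:55–18:43 is disjoint → start new block.
17:56–18:42 overlaps/touches 17:55–18:43 → extend to 17:55–18:43.
18:13–18:24 overlaps/touches 17:55–18:43 → extend to 17:55–18:43.
18:17–18:27 overlaps/touches 17:55–18:43 → extend to 17:55–18:43.

08:05–11:06, 17:55–18:43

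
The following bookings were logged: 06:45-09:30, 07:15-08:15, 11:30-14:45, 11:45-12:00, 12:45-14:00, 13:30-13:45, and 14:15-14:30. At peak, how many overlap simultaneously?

3

Walk the sorted start/end points keeping a running depth.
The depth first hits 3 at 13:30.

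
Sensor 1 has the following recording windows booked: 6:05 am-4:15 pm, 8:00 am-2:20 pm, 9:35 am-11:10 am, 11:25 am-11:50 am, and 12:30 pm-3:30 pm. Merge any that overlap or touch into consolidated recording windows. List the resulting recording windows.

8:00 am–2:20 pm overlaps/touches 6:05 am–4:15 pm → extend to 6:05 am–4:15 pm.
9:35 am–11:10 am overlaps/touches 6:05 am–4:15 pm → extend to 6:05 am–4:15 pm.
11:25 am–11:50 am overlaps/touches 6:05 am–4:15 pm → extend to 6:05 am–4:15 pm.
12:30 pm–3:30 pm overlaps/touches 6:05 am–4:15 pm → extend to 6:05 am–4:15 pm.

6:05 am–4:15 pm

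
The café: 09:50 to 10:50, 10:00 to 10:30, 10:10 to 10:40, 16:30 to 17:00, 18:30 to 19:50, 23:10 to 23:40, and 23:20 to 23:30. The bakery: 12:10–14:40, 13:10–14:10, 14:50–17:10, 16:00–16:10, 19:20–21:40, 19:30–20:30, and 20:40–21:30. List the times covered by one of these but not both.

A, merged: 09:50–10:50, 16:30–17:00, 18:30–19:50, 23:10–23:40.
B, merged: 12:10–14:40, 14:50–17:10, 19:20–21:40.
A \ B = 09:50–10:50, 18:30–19:20, 23:10–23:40.
B \ A = 12:10–14:40, 14:50–16:30, 17:00–17:10, 19:50–21:40.
Union of the two gives the symmetric difference.

09:50–10:50, 12:10–14:40, 14:50–16:30, 17:00–17:10, 18:30–19:20, 19:50–21:40, 23:10–23:40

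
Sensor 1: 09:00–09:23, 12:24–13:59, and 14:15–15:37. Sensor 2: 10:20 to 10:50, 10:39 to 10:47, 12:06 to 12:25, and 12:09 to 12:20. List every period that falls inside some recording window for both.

Second set merges to 10:20–10:50, 12:06–12:25.
09:00–09:23 falls entirely outside B.
12:24–13:59 overlaps B on 12:24–12:25.
14:15–15:37 falls entirely outside B.

12:24–12:25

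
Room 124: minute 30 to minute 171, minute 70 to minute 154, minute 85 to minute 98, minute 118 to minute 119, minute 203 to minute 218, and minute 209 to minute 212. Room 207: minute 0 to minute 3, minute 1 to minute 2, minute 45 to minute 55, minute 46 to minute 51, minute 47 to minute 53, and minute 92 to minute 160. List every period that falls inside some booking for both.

minute 45 to minute 55, minute 92 to minute 160

A, merged: minute 30 to minute 171, minute 203 to minute 218.
B, merged: minute 0 to minute 3, minute 45 to minute 55, minute 92 to minute 160.
minute 30 to minute 171 ∩ B → minute 45 to minute 55, minute 92 to minute 160.
minute 203 to minute 218 meets no B interval.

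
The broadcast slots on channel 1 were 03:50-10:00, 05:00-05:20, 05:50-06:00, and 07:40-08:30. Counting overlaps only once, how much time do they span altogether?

6 h 10 min

Merged: 03:50–10:00.
Length: 6 h 10 min.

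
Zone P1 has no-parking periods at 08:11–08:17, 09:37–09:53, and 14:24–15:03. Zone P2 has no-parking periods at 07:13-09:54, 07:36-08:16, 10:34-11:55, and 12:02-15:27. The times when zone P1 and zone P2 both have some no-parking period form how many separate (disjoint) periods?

B, merged: 07:13–09:54, 10:34–11:55, 12:02–15:27.
A ∩ B = 08:11–08:17, 09:37–09:53, 14:24–15:03.
That is 3 disjoint pieces.

3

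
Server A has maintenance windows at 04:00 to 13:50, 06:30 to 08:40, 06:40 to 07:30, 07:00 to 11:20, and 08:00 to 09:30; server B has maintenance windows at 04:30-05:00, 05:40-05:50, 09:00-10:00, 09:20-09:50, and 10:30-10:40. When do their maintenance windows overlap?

04:30–05:00, 05:40–05:50, 09:00–10:00, 10:30–10:40

Merge the first list: 04:00–13:50.
Merge the second list: 04:30–05:00, 05:40–05:50, 09:00–10:00, 10:30–10:40.
04:00–13:50 meets the second set on 04:30–05:00, 05:40–05:50, 09:00–10:00, 10:30–10:40.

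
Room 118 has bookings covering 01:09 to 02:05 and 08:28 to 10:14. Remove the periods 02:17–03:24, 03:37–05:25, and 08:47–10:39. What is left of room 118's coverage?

01:09-02:05, 08:28-08:47

01:09-02:05: nothing removed.
08:28-10:14 \ B = 08:28-08:47.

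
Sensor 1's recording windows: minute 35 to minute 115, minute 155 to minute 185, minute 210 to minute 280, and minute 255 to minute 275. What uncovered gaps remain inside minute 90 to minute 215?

Covered (merged): minute 35 to minute 115, minute 155 to minute 185, minute 210 to minute 280.
Complement within minute 90 to minute 215: minute 115 to minute 155, minute 185 to minute 210.

minute 115 to minute 155, minute 185 to minute 210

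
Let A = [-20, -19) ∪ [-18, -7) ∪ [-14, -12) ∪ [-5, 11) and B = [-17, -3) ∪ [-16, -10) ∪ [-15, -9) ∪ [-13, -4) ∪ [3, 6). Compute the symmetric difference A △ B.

Merge the first list: [-20, -19), [-18, -7), [-5, 11).
Merge the second list: [-17, -3), [3, 6).
A \ B = [-20, -19), [-18, -17), [-3, 3), [6, 11).
B \ A = [-7, -5).
Union of the two gives the symmetric difference.

[-20, -19) ∪ [-18, -17) ∪ [-7, -5) ∪ [-3, 3) ∪ [6, 11)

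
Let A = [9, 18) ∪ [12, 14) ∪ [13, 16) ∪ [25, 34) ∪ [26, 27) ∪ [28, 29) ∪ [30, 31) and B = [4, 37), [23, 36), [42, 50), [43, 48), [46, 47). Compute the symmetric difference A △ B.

[4, 9) ∪ [18, 25) ∪ [34, 37) ∪ [42, 50)

A, merged: [9, 18), [25, 34).
B, merged: [4, 37), [42, 50).
Only in the first: none.
Only in the second: [4, 9), [18, 25), [34, 37), [42, 50).
Together these are the periods covered by exactly one.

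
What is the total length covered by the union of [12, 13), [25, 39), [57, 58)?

Merged: [12, 13), [25, 39), [57, 58).
Lengths: 1 + 14 + 1 = 16.

16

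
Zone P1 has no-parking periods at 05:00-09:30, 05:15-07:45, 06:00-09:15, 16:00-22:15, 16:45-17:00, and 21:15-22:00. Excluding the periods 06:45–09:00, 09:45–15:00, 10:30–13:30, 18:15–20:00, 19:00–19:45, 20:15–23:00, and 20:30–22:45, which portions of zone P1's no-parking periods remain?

05:00-06:45, 09:00-09:30, 16:00-18:15, 20:00-20:15

Merge the first list: 05:00-09:30, 16:00-22:15.
Merge the second list: 06:45-09:00, 09:45-15:00, 18:15-20:00, 20:15-23:00.
05:00-09:30 with B removed leaves 05:00-06:45, 09:00-09:30.
16:00-22:15 with B removed leaves 16:00-18:15, 20:00-20:15.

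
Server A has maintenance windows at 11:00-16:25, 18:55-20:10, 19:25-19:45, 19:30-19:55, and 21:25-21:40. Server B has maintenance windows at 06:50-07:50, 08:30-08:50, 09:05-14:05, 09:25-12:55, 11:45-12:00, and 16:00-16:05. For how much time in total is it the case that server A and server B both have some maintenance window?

A, merged: 11:00–16:25, 18:55–20:10, 21:25–21:40.
B, merged: 06:50–07:50, 08:30–08:50, 09:05–14:05, 16:00–16:05.
A ∩ B = 11:00–14:05, 16:00–16:05.
Total: 3 h 5 min + 5 min = 3 h 10 min.

3 h 10 min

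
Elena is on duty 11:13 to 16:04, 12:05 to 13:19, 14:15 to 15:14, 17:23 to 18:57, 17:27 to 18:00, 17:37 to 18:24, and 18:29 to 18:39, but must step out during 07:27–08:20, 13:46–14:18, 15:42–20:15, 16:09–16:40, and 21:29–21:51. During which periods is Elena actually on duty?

11:13–13:46, 14:18–15:42

A, merged: 11:13–16:04, 17:23–18:57.
B, merged: 07:27–08:20, 13:46–14:18, 15:42–20:15, 21:29–21:51.
11:13–16:04 \ B = 11:13–13:46, 14:18–15:42.
17:23–18:57: entirely removed.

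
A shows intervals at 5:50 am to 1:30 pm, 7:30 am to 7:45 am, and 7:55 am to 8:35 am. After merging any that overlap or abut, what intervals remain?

5:50 am–1:30 pm

7:30 am–7:45 am overlaps/touches 5:50 am–1:30 pm → extend to 5:50 am–1:30 pm.
7:55 am–8:35 am overlaps/touches 5:50 am–1:30 pm → extend to 5:50 am–1:30 pm.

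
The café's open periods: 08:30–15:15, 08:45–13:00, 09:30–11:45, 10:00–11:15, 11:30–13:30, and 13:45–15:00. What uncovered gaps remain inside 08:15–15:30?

08:15–08:30, 15:15–15:30

After merging, the occupied span is 08:30–15:15.
Gaps within 08:15–15:30: 08:15–08:30, 15:15–15:30.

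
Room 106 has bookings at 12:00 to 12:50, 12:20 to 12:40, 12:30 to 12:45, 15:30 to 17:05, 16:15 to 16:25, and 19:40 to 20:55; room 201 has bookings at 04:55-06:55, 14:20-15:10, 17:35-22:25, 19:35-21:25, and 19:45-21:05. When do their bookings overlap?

First set merges to 12:00-12:50, 15:30-17:05, 19:40-20:55.
Second set merges to 04:55-06:55, 14:20-15:10, 17:35-22:25.
12:00-12:50: no overlap with the second set.
15:30-17:05: no overlap with the second set.
19:40-20:55 meets the second set on 19:40-20:55.

19:40-20:55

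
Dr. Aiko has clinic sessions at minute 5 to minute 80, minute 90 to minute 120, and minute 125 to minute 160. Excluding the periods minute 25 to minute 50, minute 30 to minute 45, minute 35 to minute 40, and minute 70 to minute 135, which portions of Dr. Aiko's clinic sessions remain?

B, merged: minute 25 to minute 50, minute 70 to minute 135.
minute 5 to minute 80 with B removed leaves minute 5 to minute 25, minute 50 to minute 70.
minute 90 to minute 120 lies entirely inside B → drops out.
minute 125 to minute 160 with B removed leaves minute 135 to minute 160.

minute 5 to minute 25, minute 50 to minute 70, minute 135 to minute 160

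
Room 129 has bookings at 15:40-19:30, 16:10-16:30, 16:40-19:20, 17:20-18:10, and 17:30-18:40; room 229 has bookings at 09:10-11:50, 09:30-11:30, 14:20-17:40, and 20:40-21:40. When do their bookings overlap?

Merge the first list: 15:40–19:30.
Merge the second list: 09:10–11:50, 14:20–17:40, 20:40–21:40.
15:40–19:30 ∩ B → 15:40–17:40.

15:40–17:40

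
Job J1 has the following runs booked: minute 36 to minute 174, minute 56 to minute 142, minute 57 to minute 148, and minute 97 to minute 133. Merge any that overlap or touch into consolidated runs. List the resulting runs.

minute 56 to minute 142 overlaps/touches minute 36 to minute 174 → extend to minute 36 to minute 174.
minute 57 to minute 148 overlaps/touches minute 36 to minute 174 → extend to minute 36 to minute 174.
minute 97 to minute 133 overlaps/touches minute 36 to minute 174 → extend to minute 36 to minute 174.

minute 36 to minute 174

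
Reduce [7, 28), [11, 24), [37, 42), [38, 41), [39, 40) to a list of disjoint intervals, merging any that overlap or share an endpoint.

[7, 28) ∪ [37, 42)

[11, 24) overlaps/touches [7, 28) → extend to [7, 28).
[37, 42) is disjoint → start new block.
[38, 41) overlaps/touches [37, 42) → extend to [37, 42).
[39, 40) overlaps/touches [37, 42) → extend to [37, 42).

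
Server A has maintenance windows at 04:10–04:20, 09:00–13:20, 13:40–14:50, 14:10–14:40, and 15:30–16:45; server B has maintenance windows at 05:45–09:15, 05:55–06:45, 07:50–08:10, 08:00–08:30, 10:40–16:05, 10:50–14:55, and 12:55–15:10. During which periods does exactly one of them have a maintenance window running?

Merge the first list: 04:10-04:20, 09:00-13:20, 13:40-14:50, 15:30-16:45.
Merge the second list: 05:45-09:15, 10:40-16:05.
A but not B: 04:10-04:20, 09:15-10:40, 16:05-16:45.
B but not A: 05:45-09:00, 13:20-13:40, 14:50-15:30.
Combining gives A △ B.

04:10-04:20, 05:45-09:00, 09:15-10:40, 13:20-13:40, 14:50-15:30, 16:05-16:45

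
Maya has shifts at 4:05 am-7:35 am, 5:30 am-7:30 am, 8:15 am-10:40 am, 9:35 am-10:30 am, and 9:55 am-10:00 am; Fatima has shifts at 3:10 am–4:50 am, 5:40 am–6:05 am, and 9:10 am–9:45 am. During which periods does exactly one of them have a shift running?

3:10 am–4:05 am, 4:50 am–5:40 am, 6:05 am–7:35 am, 8:15 am–9:10 am, 9:45 am–10:40 am

A, merged: 4:05 am–7:35 am, 8:15 am–10:40 am.
A but not B: 4:50 am–5:40 am, 6:05 am–7:35 am, 8:15 am–9:10 am, 9:45 am–10:40 am.
B but not A: 3:10 am–4:05 am.
Combining gives A △ B.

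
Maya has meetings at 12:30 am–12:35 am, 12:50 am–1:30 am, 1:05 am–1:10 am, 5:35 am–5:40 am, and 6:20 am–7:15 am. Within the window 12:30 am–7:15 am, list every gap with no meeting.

Covered (merged): 12:30 am-12:35 am, 12:50 am-1:30 am, 5:35 am-5:40 am, 6:20 am-7:15 am.
Complement within 12:30 am-7:15 am: 12:35 am-12:50 am, 1:30 am-5:35 am, 5:40 am-6:20 am.

12:35 am-12:50 am, 1:30 am-5:35 am, 5:40 am-6:20 am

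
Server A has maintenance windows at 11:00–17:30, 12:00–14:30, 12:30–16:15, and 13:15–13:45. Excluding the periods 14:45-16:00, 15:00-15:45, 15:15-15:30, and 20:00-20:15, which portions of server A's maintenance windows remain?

11:00-14:45, 16:00-17:30

A, merged: 11:00-17:30.
B, merged: 14:45-16:00, 20:00-20:15.
11:00-17:30 with B removed leaves 11:00-14:45, 16:00-17:30.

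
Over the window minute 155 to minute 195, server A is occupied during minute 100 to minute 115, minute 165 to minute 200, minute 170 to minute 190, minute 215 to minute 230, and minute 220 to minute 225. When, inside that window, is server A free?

Covered (merged): minute 100 to minute 115, minute 165 to minute 200, minute 215 to minute 230.
Complement within minute 155 to minute 195: minute 155 to minute 165.

minute 155 to minute 165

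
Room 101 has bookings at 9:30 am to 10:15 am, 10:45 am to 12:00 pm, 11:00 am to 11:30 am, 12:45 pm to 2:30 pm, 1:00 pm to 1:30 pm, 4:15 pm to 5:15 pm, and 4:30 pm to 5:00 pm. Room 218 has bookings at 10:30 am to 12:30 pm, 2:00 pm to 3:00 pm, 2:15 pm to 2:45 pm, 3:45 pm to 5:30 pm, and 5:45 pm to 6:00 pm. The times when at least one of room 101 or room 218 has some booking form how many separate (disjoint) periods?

Merge the first list: 9:30 am-10:15 am, 10:45 am-12:00 pm, 12:45 pm-2:30 pm, 4:15 pm-5:15 pm.
Merge the second list: 10:30 am-12:30 pm, 2:00 pm-3:00 pm, 3:45 pm-5:30 pm, 5:45 pm-6:00 pm.
A ∪ B = 9:30 am-10:15 am, 10:30 am-12:30 pm, 12:45 pm-3:00 pm, 3:45 pm-5:30 pm, 5:45 pm-6:00 pm.
That is 5 disjoint pieces.

5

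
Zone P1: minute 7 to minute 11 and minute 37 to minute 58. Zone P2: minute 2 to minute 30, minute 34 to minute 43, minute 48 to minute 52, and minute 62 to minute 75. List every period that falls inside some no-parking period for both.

minute 7 to minute 11, minute 37 to minute 43, minute 48 to minute 52

minute 7 to minute 11 ∩ B → minute 7 to minute 11.
minute 37 to minute 58 ∩ B → minute 37 to minute 43, minute 48 to minute 52.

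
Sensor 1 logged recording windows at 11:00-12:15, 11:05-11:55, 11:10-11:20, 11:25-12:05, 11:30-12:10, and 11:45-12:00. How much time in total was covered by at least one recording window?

1 h 15 min

Merged: 11:00-12:15.
Length: 1 h 15 min.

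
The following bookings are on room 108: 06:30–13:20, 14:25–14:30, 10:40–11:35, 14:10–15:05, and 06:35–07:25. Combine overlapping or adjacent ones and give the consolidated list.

06:30–13:20, 14:10–15:05

Sort by start: 06:30–13:20, 06:35–07:25, 10:40–11:35, 14:10–15:05, 14:25–14:30.
06:35–07:25 overlaps/touches 06:30–13:20 → extend to 06:30–13:20.
10:40–11:35 overlaps/touches 06:30–13:20 → extend to 06:30–13:20.
14:10–15:05 is disjoint → start new block.
14:25–14:30 overlaps/touches 14:10–15:05 → extend to 14:10–15:05.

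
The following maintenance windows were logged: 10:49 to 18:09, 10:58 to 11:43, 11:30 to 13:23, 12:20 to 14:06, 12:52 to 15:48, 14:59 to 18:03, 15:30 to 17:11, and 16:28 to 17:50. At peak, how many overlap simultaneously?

Sweep endpoints in order; track running count of active intervals.
Peak of 4 reached at 12:52.

4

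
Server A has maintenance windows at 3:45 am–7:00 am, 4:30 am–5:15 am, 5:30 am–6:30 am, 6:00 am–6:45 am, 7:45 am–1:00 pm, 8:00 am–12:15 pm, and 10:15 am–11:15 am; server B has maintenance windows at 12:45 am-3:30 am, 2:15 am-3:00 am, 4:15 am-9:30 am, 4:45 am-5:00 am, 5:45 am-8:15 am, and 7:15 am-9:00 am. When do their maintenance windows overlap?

4:15 am-7:00 am, 7:45 am-9:30 am

A, merged: 3:45 am-7:00 am, 7:45 am-1:00 pm.
B, merged: 12:45 am-3:30 am, 4:15 am-9:30 am.
3:45 am-7:00 am meets the second set on 4:15 am-7:00 am.
7:45 am-1:00 pm meets the second set on 7:45 am-9:30 am.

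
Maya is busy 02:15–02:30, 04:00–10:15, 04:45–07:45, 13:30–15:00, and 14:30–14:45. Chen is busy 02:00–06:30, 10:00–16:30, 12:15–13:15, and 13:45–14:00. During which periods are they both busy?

02:15–02:30, 04:00–06:30, 10:00–10:15, 13:30–15:00

A, merged: 02:15–02:30, 04:00–10:15, 13:30–15:00.
B, merged: 02:00–06:30, 10:00–16:30.
02:15–02:30 meets the second set on 02:15–02:30.
04:00–10:15 meets the second set on 04:00–06:30, 10:00–10:15.
13:30–15:00 meets the second set on 13:30–15:00.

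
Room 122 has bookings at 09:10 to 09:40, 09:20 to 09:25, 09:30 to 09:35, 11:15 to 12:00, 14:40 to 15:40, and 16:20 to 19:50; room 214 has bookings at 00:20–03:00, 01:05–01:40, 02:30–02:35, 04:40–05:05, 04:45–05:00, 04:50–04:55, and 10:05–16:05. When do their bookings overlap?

11:15–12:00, 14:40–15:40

Merge the first list: 09:10–09:40, 11:15–12:00, 14:40–15:40, 16:20–19:50.
Merge the second list: 00:20–03:00, 04:40–05:05, 10:05–16:05.
09:10–09:40: no overlap with the second set.
11:15–12:00 meets the second set on 11:15–12:00.
14:40–15:40 meets the second set on 14:40–15:40.
16:20–19:50: no overlap with the second set.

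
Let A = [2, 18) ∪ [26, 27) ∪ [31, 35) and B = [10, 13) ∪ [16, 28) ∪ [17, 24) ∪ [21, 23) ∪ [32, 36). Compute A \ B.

Merge the second list: [10, 13), [16, 28), [32, 36).
[2, 18) minus B → [2, 10), [13, 16).
[26, 27): fully covered by B → removed.
[31, 35) minus B → [31, 32).

[2, 10) ∪ [13, 16) ∪ [31, 32)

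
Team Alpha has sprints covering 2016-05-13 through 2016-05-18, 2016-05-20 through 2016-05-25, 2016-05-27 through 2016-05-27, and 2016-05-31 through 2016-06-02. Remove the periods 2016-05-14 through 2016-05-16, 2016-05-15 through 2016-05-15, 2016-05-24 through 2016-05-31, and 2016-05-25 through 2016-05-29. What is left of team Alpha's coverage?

Second set merges to 2016-05-14 through 2016-05-16, 2016-05-24 through 2016-05-31.
2016-05-13 through 2016-05-18 \ B = 2016-05-13 through 2016-05-13, 2016-05-17 through 2016-05-18.
2016-05-20 through 2016-05-25 \ B = 2016-05-20 through 2016-05-23.
2016-05-27 through 2016-05-27: entirely removed.
2016-05-31 through 2016-06-02 \ B = 2016-06-01 through 2016-06-02.

2016-05-13 through 2016-05-13, 2016-05-17 through 2016-05-18, 2016-05-20 through 2016-05-23, 2016-06-01 through 2016-06-02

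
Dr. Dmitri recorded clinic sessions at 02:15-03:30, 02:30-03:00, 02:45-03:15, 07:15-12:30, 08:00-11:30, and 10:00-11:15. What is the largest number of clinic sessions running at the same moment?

3

At 02:45, 3 of the intervals are simultaneously active.
No point has more.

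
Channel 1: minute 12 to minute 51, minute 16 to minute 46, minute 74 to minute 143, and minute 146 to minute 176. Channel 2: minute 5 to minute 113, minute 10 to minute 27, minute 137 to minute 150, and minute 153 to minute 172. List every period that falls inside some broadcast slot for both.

minute 12 to minute 51, minute 74 to minute 113, minute 137 to minute 143, minute 146 to minute 150, minute 153 to minute 172

First set merges to minute 12 to minute 51, minute 74 to minute 143, minute 146 to minute 176.
Second set merges to minute 5 to minute 113, minute 137 to minute 150, minute 153 to minute 172.
minute 12 to minute 51 ∩ B → minute 12 to minute 51.
minute 74 to minute 143 ∩ B → minute 74 to minute 113, minute 137 to minute 143.
minute 146 to minute 176 ∩ B → minute 146 to minute 150, minute 153 to minute 172.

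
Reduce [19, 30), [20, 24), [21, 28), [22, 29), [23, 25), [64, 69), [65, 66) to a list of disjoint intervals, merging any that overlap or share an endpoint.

[19, 30) ∪ [64, 69)

[20, 24) overlaps/touches [19, 30) → extend to [19, 30).
[21, 28) overlaps/touches [19, 30) → extend to [19, 30).
[22, 29) overlaps/touches [19, 30) → extend to [19, 30).
[23, 25) overlaps/touches [19, 30) → extend to [19, 30).
[64, 69) is disjoint → start new block.
[65, 66) overlaps/touches [64, 69) → extend to [64, 69).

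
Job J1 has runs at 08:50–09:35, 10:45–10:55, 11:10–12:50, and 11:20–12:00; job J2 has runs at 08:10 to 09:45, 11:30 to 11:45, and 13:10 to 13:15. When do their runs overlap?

08:50–09:35, 11:30–11:45

Merge the first list: 08:50–09:35, 10:45–10:55, 11:10–12:50.
08:50–09:35 ∩ B → 08:50–09:35.
10:45–10:55 meets no B interval.
11:10–12:50 ∩ B → 11:30–11:45.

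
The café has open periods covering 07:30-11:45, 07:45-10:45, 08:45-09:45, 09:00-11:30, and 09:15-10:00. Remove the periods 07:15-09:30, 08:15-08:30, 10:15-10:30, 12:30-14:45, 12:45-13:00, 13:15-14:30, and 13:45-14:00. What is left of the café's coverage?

09:30–10:15, 10:30–11:45

First set merges to 07:30–11:45.
Second set merges to 07:15–09:30, 10:15–10:30, 12:30–14:45.
07:30–11:45 with B removed leaves 09:30–10:15, 10:30–11:45.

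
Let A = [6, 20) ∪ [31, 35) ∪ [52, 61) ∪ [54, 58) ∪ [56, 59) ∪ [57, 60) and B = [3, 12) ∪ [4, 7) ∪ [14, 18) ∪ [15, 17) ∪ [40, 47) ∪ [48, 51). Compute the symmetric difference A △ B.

Merge the first list: [6, 20), [31, 35), [52, 61).
Merge the second list: [3, 12), [14, 18), [40, 47), [48, 51).
A \ B = [12, 14), [18, 20), [31, 35), [52, 61).
B \ A = [3, 6), [40, 47), [48, 51).
Union of the two gives the symmetric difference.

[3, 6) ∪ [12, 14) ∪ [18, 20) ∪ [31, 35) ∪ [40, 47) ∪ [48, 51) ∪ [52, 61)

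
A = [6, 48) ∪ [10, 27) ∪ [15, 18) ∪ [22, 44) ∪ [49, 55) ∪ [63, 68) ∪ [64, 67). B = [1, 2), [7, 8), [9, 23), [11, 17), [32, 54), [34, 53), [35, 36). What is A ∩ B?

A, merged: [6, 48), [49, 55), [63, 68).
B, merged: [1, 2), [7, 8), [9, 23), [32, 54).
[6, 48) meets the second set on [7, 8), [9, 23), [32, 48).
[49, 55) meets the second set on [49, 54).
[63, 68): no overlap with the second set.

[7, 8) ∪ [9, 23) ∪ [32, 48) ∪ [49, 54)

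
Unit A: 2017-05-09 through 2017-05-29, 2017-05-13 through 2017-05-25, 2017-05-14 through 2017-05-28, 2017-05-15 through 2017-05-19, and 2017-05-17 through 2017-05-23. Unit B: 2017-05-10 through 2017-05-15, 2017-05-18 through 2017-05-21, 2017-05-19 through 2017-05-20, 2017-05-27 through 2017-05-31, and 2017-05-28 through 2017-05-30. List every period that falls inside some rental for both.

2017-05-10 through 2017-05-15, 2017-05-18 through 2017-05-21, 2017-05-27 through 2017-05-29

First set merges to 2017-05-09 through 2017-05-29.
Second set merges to 2017-05-10 through 2017-05-15, 2017-05-18 through 2017-05-21, 2017-05-27 through 2017-05-31.
2017-05-09 through 2017-05-29 ∩ B → 2017-05-10 through 2017-05-15, 2017-05-18 through 2017-05-21, 2017-05-27 through 2017-05-29.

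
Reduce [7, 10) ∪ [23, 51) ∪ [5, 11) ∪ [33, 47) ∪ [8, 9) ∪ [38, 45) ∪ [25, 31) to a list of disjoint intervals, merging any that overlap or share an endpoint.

[5, 11) ∪ [23, 51)

Sort by start: [5, 11), [7, 10), [8, 9), [23, 51), [25, 31), [33, 47), [38, 45).
[7, 10) overlaps/touches [5, 11) → extend to [5, 11).
[8, 9) overlaps/touches [5, 11) → extend to [5, 11).
[23, 51) is disjoint → start new block.
[25, 31) overlaps/touches [23, 51) → extend to [23, 51).
[33, 47) overlaps/touches [23, 51) → extend to [23, 51).
[38, 45) overlaps/touches [23, 51) → extend to [23, 51).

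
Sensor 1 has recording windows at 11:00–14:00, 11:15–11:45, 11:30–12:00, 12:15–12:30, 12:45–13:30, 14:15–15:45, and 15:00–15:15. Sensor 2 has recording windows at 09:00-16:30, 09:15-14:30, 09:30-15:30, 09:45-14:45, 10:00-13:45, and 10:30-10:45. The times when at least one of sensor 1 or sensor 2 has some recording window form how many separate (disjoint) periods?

Merge the first list: 11:00–14:00, 14:15–15:45.
Merge the second list: 09:00–16:30.
A ∪ B = 09:00–16:30.
That is 1 disjoint piece.

1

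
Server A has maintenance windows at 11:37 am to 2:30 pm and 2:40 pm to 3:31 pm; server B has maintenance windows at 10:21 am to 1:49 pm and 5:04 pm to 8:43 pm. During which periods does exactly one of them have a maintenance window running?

Only in the first: 1:49 pm-2:30 pm, 2:40 pm-3:31 pm.
Only in the second: 10:21 am-11:37 am, 5:04 pm-8:43 pm.
Together these are the periods covered by exactly one.

10:21 am-11:37 am, 1:49 pm-2:30 pm, 2:40 pm-3:31 pm, 5:04 pm-8:43 pm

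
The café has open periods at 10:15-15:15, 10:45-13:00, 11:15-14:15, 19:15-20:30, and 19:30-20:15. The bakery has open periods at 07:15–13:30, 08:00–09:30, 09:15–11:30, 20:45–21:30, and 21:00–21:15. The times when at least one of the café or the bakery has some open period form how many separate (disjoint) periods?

Merge the first list: 10:15-15:15, 19:15-20:30.
Merge the second list: 07:15-13:30, 20:45-21:30.
A ∪ B = 07:15-15:15, 19:15-20:30, 20:45-21:30.
That is 3 disjoint pieces.

3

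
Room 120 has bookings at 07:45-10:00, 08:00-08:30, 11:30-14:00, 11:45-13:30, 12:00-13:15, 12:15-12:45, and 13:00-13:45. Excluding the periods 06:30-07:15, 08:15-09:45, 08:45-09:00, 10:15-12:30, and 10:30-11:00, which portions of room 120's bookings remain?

First set merges to 07:45-10:00, 11:30-14:00.
Second set merges to 06:30-07:15, 08:15-09:45, 10:15-12:30.
07:45-10:00 with B removed leaves 07:45-08:15, 09:45-10:00.
11:30-14:00 with B removed leaves 12:30-14:00.

07:45-08:15, 09:45-10:00, 12:30-14:00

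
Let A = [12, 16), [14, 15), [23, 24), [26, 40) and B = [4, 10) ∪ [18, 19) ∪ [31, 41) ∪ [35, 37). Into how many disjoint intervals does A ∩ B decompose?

Merge the first list: [12, 16), [23, 24), [26, 40).
Merge the second list: [4, 10), [18, 19), [31, 41).
A ∩ B = [31, 40).
That is 1 disjoint piece.

1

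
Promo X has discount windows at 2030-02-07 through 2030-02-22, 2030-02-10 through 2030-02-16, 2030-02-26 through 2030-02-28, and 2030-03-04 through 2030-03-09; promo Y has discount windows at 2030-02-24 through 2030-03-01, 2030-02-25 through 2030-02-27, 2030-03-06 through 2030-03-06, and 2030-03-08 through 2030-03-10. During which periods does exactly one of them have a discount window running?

A, merged: 2030-02-07 through 2030-02-22, 2030-02-26 through 2030-02-28, 2030-03-04 through 2030-03-09.
B, merged: 2030-02-24 through 2030-03-01, 2030-03-06 through 2030-03-06, 2030-03-08 through 2030-03-10.
A but not B: 2030-02-07 through 2030-02-22, 2030-03-04 through 2030-03-05, 2030-03-07 through 2030-03-07.
B but not A: 2030-02-24 through 2030-02-25, 2030-03-01 through 2030-03-01, 2030-03-10 through 2030-03-10.
Combining gives A △ B.

2030-02-07 through 2030-02-22, 2030-02-24 through 2030-02-25, 2030-03-01 through 2030-03-01, 2030-03-04 through 2030-03-05, 2030-03-07 through 2030-03-07, 2030-03-10 through 2030-03-10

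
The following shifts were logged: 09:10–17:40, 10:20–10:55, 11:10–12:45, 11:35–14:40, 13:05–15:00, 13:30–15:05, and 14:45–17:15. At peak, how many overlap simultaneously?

4

Sweep endpoints in order; track running count of active intervals.
Peak of 4 reached at 13:30.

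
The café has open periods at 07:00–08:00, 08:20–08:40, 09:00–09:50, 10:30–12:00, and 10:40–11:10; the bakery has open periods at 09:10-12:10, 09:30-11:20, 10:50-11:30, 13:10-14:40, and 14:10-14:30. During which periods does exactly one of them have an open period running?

Merge the first list: 07:00–08:00, 08:20–08:40, 09:00–09:50, 10:30–12:00.
Merge the second list: 09:10–12:10, 13:10–14:40.
Only in the first: 07:00–08:00, 08:20–08:40, 09:00–09:10.
Only in the second: 09:50–10:30, 12:00–12:10, 13:10–14:40.
Together these are the periods covered by exactly one.

07:00–08:00, 08:20–08:40, 09:00–09:10, 09:50–10:30, 12:00–12:10, 13:10–14:40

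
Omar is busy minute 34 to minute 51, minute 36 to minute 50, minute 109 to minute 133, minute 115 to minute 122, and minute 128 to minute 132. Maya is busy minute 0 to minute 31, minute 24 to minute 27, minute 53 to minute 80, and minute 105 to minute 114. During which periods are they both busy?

minute 109 to minute 114

First set merges to minute 34 to minute 51, minute 109 to minute 133.
Second set merges to minute 0 to minute 31, minute 53 to minute 80, minute 105 to minute 114.
minute 34 to minute 51: no overlap with the second set.
minute 109 to minute 133 meets the second set on minute 109 to minute 114.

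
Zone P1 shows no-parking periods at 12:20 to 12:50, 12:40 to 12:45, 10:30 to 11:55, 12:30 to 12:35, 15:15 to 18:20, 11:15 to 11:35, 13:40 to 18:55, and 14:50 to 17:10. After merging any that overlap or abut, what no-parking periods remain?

Sort by start: 10:30–11:55, 11:15–11:35, 12:20–12:50, 12:30–12:35, 12:40–12:45, 13:40–18:55, 14:50–17:10, 15:15–18:20.
11:15–11:35 overlaps/touches 10:30–11:55 → extend to 10:30–11:55.
12:20–12:50 is disjoint → start new block.
12:30–12:35 overlaps/touches 12:20–12:50 → extend to 12:20–12:50.
12:40–12:45 overlaps/touches 12:20–12:50 → extend to 12:20–12:50.
13:40–18:55 is disjoint → start new block.
14:50–17:10 overlaps/touches 13:40–18:55 → extend to 13:40–18:55.
15:15–18:20 overlaps/touches 13:40–18:55 → extend to 13:40–18:55.

10:30–11:55, 12:20–12:50, 13:40–18:55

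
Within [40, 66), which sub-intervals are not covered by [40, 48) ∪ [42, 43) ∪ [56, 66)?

[48, 56)

After merging, the occupied span is [40, 48), [56, 66).
Gaps within [40, 66): [48, 56).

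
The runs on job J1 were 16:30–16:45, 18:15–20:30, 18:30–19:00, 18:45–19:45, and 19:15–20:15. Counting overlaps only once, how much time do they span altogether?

Merged: 16:30–16:45, 18:15–20:30.
Lengths: 15 min + 2 h 15 min = 2 h 30 min.

2 h 30 min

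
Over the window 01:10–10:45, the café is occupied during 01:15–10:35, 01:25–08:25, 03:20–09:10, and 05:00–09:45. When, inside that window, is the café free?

Covered (merged): 01:15-10:35.
Uncovered inside 01:10-10:45: 01:10-01:15, 10:35-10:45.

01:10-01:15, 10:35-10:45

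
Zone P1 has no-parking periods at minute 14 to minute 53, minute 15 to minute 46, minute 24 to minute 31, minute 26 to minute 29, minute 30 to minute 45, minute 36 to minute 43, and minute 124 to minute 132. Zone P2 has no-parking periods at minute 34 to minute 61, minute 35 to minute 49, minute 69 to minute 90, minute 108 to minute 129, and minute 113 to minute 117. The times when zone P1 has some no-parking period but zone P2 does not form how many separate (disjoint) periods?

2

Merge the first list: minute 14 to minute 53, minute 124 to minute 132.
Merge the second list: minute 34 to minute 61, minute 69 to minute 90, minute 108 to minute 129.
A \ B = minute 14 to minute 34, minute 129 to minute 132.
That is 2 disjoint pieces.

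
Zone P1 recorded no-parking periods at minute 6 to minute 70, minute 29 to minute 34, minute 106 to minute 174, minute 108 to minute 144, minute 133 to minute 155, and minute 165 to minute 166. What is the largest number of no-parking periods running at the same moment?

At minute 133, 3 of the intervals are simultaneously active.
No point has more.

3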